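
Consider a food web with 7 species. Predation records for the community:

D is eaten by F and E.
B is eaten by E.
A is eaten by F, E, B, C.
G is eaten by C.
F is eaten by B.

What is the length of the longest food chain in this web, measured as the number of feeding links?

3 links

One longest chain: A → F → B → E.
It has 4 species and 3 links.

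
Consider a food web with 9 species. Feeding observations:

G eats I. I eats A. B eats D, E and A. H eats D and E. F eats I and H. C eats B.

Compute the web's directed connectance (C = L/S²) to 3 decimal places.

The web has S = 9 species and L = 10 feeding links.
C = L / S² = 10 / 81 = 0.1235 ≈ 0.123.

C = 0.123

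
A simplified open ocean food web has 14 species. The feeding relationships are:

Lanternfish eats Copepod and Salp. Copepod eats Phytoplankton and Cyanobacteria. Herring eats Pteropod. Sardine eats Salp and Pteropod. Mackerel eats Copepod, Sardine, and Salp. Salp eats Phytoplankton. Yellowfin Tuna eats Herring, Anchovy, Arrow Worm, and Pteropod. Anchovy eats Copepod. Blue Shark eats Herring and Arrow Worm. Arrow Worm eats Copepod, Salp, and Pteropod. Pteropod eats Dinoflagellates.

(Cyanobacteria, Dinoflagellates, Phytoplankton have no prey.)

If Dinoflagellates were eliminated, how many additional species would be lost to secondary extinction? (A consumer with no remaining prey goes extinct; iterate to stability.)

Remove Dinoflagellates.
Round 1: Pteropod (all prey gone) → extinct.
Round 2: Herring (all prey gone) → extinct.
No further losses. Total secondary extinctions: 2.

2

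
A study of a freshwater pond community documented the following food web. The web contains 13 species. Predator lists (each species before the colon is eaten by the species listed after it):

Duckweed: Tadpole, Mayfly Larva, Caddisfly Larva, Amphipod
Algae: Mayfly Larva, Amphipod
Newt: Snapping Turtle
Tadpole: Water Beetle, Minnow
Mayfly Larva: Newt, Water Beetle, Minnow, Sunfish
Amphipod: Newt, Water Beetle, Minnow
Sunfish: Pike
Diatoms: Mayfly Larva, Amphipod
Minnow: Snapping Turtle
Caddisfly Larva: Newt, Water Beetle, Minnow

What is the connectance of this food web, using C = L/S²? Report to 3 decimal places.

The web has S = 13 species and L = 23 feeding links.
C = L / S² = 23 / 169 = 0.1361 ≈ 0.136.

C = 0.136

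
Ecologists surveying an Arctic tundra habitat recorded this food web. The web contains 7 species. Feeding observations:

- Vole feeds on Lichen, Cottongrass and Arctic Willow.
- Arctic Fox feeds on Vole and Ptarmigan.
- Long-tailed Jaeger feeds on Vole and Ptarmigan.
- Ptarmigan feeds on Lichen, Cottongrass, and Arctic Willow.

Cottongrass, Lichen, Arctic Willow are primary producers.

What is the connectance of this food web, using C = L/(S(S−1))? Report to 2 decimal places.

C = 0.24

The web has S = 7 species and L = 10 feeding links.
C = L / (S(S−1)) = 10 / 42 = 0.2381 ≈ 0.24.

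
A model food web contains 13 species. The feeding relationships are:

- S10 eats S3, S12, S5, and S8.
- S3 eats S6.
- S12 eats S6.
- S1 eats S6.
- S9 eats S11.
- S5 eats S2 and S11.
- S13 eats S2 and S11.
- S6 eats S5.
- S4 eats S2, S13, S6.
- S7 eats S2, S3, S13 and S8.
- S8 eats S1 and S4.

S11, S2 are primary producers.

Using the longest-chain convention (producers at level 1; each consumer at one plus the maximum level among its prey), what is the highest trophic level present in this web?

6

Producers (level 1): S11, S2.
S11 → S5 → S6 → S1 → S8 → S7 gives S7 level 6.
No species has a prey at level 6, so no species reaches level 7.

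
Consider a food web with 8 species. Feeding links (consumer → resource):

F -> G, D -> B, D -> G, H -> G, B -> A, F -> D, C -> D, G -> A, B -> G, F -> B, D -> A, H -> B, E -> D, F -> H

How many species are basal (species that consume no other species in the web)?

1

Basal species (no prey listed): A.
Count: 1.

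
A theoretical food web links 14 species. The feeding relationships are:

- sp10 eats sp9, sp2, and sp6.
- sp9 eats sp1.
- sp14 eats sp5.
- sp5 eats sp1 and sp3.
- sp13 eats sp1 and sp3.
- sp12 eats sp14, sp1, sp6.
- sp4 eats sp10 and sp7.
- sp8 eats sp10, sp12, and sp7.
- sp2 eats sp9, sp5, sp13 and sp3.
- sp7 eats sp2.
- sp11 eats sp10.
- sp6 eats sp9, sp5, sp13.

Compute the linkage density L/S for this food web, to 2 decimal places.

L/S = 1.86

There are L = 26 links among S = 14 species.
L/S = 26/14 = 1.8571 ≈ 1.86.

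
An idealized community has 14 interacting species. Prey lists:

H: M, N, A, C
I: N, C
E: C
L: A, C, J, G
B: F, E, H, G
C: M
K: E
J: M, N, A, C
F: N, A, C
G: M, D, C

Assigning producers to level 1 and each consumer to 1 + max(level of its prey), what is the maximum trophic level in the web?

Producers (level 1): M, N, D, A.
M → C → H → B gives B level 4.
No species has a prey at level 4, so no species reaches level 5.

4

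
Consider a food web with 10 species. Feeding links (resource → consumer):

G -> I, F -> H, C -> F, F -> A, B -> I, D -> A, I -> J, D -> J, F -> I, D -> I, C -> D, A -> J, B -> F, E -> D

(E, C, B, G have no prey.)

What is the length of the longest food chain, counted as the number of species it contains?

One longest chain: E → D → I → J.
It has 4 species and 3 links.

4 species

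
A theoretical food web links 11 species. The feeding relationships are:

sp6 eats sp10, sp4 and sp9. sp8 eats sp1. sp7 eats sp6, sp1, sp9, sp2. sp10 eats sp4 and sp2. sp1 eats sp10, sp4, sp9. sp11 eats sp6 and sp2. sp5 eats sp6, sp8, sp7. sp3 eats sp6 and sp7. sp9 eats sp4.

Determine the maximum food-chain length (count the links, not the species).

4 links

One longest chain: sp2 → sp10 → sp1 → sp8 → sp5.
It has 5 species and 4 links.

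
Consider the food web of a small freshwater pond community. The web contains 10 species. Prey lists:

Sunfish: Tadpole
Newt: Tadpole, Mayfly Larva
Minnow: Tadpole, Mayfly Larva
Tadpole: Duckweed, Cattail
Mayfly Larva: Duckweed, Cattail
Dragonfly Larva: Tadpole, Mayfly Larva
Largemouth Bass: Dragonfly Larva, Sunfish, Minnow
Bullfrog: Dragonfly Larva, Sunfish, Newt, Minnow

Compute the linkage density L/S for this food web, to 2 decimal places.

There are L = 18 links among S = 10 species.
L/S = 18/10 = 1.8000 ≈ 1.80.

L/S = 1.80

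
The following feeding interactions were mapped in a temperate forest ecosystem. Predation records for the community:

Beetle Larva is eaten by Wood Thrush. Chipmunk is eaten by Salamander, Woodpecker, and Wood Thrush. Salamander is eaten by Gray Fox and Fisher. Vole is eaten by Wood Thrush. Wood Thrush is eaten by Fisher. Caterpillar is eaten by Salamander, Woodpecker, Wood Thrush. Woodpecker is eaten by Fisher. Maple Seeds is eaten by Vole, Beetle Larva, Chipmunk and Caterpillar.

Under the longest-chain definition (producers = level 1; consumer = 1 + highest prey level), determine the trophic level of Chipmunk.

Maple Seeds is a producer → level 1.
Chipmunk eats Maple Seeds → level 2.

Trophic level 2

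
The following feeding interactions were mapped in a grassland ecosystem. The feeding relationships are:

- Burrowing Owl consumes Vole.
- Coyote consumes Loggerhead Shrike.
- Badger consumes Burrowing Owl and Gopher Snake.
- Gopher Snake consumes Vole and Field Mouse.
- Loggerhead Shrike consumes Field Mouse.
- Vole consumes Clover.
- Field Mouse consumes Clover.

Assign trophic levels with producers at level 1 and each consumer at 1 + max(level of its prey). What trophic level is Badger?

Clover is a producer → level 1.
Field Mouse eats Clover → level 2.
Gopher Snake eats Field Mouse (level 2); other prey at levels: Vole 2 → level 3.
Badger eats Gopher Snake (level 3); other prey at levels: Burrowing Owl 3 → level 4.

Trophic level 4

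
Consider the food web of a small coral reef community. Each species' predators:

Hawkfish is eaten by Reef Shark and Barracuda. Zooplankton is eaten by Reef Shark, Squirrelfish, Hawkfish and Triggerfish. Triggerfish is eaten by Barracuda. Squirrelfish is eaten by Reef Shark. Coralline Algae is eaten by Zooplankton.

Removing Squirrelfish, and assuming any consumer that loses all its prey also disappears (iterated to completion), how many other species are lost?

Remove Squirrelfish.
Every predator of it retains at least one other prey: Reef Shark still has Zooplankton, Hawkfish.
No consumer loses all prey, so no secondary extinctions occur.

0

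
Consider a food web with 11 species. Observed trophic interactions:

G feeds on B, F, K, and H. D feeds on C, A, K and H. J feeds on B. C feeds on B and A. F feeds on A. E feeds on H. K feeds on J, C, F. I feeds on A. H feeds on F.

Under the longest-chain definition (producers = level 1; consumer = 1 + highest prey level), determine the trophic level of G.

Trophic level 4

A is a producer → level 1.
F eats A → level 2.
H eats F → level 3.
G eats H (level 3); other prey at levels: B 1, F 2, K 3 → level 4.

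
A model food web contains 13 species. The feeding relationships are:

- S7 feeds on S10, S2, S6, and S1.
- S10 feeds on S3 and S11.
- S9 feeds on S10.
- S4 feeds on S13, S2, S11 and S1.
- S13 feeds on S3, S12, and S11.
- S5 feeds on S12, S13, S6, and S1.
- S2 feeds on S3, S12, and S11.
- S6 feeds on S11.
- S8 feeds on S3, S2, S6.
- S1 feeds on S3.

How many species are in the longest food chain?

3 species

One longest chain: S12 → S13 → S5.
It has 3 species and 2 links.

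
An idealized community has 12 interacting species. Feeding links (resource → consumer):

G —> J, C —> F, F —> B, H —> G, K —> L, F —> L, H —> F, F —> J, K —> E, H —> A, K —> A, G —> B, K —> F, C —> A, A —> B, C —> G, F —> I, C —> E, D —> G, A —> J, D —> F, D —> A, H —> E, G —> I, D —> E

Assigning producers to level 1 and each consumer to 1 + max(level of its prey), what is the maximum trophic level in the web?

Producers (level 1): D, K, H, C.
D → F → L gives L level 3.
No species has a prey at level 3, so no species reaches level 4.

3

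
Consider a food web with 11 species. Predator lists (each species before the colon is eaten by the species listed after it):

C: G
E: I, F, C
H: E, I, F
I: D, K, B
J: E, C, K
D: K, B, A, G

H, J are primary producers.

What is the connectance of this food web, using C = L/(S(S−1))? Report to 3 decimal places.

The web has S = 11 species and L = 17 feeding links.
C = L / (S(S−1)) = 17 / 110 = 0.1545 ≈ 0.155.

C = 0.155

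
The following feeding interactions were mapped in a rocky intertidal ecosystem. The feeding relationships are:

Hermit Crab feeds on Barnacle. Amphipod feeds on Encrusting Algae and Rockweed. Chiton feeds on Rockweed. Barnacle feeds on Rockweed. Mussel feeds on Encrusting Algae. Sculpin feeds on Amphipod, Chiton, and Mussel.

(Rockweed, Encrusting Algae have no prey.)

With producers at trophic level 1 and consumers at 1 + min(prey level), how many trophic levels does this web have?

3

Producers (level 1): Rockweed, Encrusting Algae.
Following each consumer down to its lowest-level prey: Encrusting Algae → Mussel → Sculpin (levels 1 through 3).
All prey of Sculpin (Mussel 2, Amphipod 2, Chiton 2) are at level 2 or above, so Sculpin is at level 1 + 2 = 3.
Every consumer has at least one prey at level 2 or below, so none exceeds level 3.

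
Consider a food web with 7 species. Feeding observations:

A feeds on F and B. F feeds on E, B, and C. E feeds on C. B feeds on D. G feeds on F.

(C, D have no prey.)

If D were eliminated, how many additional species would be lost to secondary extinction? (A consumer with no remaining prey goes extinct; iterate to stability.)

1

Remove D.
Round 1: B (all prey gone) → extinct.
No further losses. Total secondary extinctions: 1.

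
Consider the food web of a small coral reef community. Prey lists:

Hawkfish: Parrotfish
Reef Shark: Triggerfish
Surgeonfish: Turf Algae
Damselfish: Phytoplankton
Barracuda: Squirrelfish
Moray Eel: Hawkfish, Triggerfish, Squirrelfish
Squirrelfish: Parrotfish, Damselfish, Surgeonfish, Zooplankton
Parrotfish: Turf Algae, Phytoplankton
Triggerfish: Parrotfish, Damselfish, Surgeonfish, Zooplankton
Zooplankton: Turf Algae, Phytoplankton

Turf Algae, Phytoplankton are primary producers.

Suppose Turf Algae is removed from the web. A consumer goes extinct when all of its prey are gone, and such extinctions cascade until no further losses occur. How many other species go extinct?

Remove Turf Algae.
Round 1: Surgeonfish (all prey gone) → extinct.
No further losses. Total secondary extinctions: 1.

1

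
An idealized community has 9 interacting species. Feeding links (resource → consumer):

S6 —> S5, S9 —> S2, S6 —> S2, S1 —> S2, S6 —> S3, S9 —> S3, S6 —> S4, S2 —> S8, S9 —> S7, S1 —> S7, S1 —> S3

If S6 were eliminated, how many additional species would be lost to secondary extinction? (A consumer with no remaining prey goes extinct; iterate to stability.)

Remove S6.
Round 1: S4 (all prey gone), S5 (all prey gone) → extinct.
No further losses. Total secondary extinctions: 2.

2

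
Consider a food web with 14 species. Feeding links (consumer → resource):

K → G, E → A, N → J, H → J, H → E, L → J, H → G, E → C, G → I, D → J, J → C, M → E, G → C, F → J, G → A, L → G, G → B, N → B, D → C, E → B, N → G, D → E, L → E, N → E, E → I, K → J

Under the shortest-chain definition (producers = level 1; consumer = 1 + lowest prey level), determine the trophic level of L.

Trophic level 3

C is a producer → level 1.
J eats C → level 2.
L eats J → level 3.
No prey of L is below level 2, so 3 is the minimum.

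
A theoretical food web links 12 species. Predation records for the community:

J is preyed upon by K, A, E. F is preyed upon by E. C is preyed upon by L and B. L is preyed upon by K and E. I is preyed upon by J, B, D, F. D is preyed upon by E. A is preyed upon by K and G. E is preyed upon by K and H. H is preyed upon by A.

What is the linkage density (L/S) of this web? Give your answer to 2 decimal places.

There are L = 18 links among S = 12 species.
L/S = 18/12 = 1.5000 ≈ 1.50.

L/S = 1.50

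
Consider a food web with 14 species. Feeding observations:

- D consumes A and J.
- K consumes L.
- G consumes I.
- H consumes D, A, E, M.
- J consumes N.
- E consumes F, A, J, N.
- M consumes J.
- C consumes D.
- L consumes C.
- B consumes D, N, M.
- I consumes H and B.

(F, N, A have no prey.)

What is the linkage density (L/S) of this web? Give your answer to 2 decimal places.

L/S = 1.50

There are L = 21 links among S = 14 species.
L/S = 21/14 = 1.5000 ≈ 1.50.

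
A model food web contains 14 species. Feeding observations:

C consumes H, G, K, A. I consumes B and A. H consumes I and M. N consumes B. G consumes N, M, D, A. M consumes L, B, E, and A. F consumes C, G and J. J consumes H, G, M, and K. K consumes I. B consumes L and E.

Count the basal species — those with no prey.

Basal species (no prey listed): E, A, D, L.
Count: 4.

4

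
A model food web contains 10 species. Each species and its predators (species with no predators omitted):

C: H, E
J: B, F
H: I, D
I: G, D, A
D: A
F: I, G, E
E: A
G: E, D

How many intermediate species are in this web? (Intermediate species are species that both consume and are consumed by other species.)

6

Intermediate species (has both prey and predators): H, F, I, G, E, D.
Count: 6.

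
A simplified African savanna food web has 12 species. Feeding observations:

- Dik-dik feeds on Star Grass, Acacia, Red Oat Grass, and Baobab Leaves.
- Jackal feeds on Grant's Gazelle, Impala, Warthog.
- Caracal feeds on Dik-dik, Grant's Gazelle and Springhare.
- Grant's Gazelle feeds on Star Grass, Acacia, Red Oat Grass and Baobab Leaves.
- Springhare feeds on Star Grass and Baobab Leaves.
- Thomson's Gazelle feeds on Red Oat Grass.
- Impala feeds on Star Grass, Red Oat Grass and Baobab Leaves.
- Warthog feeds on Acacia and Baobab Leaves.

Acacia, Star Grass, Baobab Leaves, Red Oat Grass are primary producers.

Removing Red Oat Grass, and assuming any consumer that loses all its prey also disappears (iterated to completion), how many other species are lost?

Remove Red Oat Grass.
Round 1: Thomson's Gazelle (all prey gone) → extinct.
No further losses. Total secondary extinctions: 1.

1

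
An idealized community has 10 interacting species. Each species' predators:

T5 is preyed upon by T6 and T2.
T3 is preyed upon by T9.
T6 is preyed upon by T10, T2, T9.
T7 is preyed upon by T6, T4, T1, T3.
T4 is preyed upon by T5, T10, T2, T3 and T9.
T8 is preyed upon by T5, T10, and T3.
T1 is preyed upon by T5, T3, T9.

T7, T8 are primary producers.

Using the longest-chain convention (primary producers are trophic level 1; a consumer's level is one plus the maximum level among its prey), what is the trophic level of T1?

Trophic level 2

T7 is a producer → level 1.
T1 eats T7 → level 2.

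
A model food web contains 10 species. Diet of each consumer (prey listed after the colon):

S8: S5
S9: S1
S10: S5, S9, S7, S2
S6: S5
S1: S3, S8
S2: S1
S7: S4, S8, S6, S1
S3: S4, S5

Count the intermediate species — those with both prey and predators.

Intermediate species (has both prey and predators): S3, S8, S6, S1, S9, S7, S2.
Count: 7.

7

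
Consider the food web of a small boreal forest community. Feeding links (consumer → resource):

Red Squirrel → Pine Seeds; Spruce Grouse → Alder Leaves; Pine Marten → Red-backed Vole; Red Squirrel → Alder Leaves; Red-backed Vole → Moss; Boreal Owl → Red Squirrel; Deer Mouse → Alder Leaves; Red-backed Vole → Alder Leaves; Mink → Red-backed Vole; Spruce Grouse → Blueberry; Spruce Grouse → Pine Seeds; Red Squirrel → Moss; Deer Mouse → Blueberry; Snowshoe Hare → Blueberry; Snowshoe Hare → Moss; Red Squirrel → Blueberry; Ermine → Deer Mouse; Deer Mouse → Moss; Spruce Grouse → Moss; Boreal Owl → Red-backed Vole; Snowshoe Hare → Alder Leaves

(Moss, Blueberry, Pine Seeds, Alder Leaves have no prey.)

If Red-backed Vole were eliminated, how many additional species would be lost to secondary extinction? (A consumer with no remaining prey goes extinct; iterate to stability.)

2

Remove Red-backed Vole.
Round 1: Pine Marten (all prey gone), Mink (all prey gone) → extinct.
No further losses. Total secondary extinctions: 2.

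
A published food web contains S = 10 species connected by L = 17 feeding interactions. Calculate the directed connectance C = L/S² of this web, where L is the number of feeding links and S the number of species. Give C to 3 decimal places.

C = 0.170

The web has S = 10 species and L = 17 feeding links.
C = L / S² = 17 / 100 = 0.1700 ≈ 0.170.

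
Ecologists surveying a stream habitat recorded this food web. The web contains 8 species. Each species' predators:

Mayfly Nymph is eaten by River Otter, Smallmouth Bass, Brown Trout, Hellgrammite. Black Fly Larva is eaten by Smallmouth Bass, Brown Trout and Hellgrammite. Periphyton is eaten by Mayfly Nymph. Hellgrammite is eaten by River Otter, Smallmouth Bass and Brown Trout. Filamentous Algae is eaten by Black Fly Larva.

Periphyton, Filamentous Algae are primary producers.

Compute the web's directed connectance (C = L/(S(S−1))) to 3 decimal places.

The web has S = 8 species and L = 12 feeding links.
C = L / (S(S−1)) = 12 / 56 = 0.2143 ≈ 0.214.

C = 0.214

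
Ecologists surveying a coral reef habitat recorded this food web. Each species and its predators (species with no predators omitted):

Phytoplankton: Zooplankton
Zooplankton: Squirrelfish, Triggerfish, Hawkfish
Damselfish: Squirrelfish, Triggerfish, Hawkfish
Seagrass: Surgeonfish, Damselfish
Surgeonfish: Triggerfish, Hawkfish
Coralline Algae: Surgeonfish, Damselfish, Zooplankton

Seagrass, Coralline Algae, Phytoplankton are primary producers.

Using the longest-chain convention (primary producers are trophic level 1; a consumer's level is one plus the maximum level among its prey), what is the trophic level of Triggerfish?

Trophic level 3

Seagrass is a producer → level 1.
Surgeonfish eats Seagrass (level 1); other prey at levels: Coralline Algae 1 → level 2.
Triggerfish eats Surgeonfish (level 2); other prey at levels: Damselfish 2, Zooplankton 2 → level 3.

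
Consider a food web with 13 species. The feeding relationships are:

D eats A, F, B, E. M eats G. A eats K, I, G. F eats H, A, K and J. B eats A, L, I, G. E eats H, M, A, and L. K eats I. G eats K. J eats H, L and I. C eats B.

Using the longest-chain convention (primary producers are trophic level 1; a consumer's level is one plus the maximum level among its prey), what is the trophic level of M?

Trophic level 4

I is a producer → level 1.
K eats I → level 2.
G eats K → level 3.
M eats G → level 4.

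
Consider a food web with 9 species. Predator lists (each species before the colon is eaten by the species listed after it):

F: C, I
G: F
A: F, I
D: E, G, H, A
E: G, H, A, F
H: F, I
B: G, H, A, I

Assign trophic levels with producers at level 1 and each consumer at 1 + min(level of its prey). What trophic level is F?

D is a producer → level 1.
E eats D → level 2.
F eats E → level 3.
No prey of F is below level 2, so 3 is the minimum.

Trophic level 3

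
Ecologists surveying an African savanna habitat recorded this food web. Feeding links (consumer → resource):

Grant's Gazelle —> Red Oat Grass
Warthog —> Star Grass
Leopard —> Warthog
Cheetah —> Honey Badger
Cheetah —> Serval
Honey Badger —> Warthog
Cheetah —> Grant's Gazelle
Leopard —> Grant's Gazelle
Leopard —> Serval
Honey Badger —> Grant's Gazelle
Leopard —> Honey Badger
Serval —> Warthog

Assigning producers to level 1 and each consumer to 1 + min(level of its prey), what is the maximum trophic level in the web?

3

Producers (level 1): Red Oat Grass, Star Grass.
Following each consumer down to its lowest-level prey: Red Oat Grass → Grant's Gazelle → Honey Badger (levels 1 through 3).
All prey of Honey Badger (Grant's Gazelle 2, Warthog 2) are at level 2 or above, so Honey Badger is at level 1 + 2 = 3.
Every consumer has at least one prey at level 2 or below, so none exceeds level 3.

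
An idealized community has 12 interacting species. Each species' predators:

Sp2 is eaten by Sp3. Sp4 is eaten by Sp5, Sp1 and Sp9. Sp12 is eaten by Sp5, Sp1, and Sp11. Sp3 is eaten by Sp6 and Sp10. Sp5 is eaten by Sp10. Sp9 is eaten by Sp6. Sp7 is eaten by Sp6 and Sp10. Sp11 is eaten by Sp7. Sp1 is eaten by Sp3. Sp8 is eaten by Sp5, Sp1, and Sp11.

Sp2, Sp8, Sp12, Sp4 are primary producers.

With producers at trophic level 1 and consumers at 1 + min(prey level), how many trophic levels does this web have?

Producers (level 1): Sp2, Sp8, Sp12, Sp4.
Following each consumer down to its lowest-level prey: Sp8 → Sp11 → Sp7 (levels 1 through 3).
All prey of Sp7 (Sp11 2) are at level 2 or above, so Sp7 is at level 1 + 2 = 3.
Every consumer has at least one prey at level 2 or below, so none exceeds level 3.

3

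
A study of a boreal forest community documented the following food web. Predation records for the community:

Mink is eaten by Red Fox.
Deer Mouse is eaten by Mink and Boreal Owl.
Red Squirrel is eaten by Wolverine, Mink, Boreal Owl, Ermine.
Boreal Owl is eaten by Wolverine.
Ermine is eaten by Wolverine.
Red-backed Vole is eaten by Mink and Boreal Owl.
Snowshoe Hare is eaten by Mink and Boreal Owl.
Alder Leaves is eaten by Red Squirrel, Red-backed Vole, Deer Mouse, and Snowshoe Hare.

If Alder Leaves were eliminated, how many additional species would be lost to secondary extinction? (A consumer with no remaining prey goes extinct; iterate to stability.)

Remove Alder Leaves.
Round 1: Red-backed Vole (all prey gone), Deer Mouse (all prey gone), Snowshoe Hare (all prey gone), Red Squirrel (all prey gone) → extinct.
Round 2: Mink (all prey gone), Ermine (all prey gone), Boreal Owl (all prey gone) → extinct.
Round 3: Red Fox (all prey gone), Wolverine (all prey gone) → extinct.
No further losses. Total secondary extinctions: 9.

9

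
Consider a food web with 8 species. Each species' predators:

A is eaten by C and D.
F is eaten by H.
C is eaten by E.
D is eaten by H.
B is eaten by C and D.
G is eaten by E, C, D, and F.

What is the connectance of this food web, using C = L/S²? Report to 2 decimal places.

The web has S = 8 species and L = 11 feeding links.
C = L / S² = 11 / 64 = 0.1719 ≈ 0.17.

C = 0.17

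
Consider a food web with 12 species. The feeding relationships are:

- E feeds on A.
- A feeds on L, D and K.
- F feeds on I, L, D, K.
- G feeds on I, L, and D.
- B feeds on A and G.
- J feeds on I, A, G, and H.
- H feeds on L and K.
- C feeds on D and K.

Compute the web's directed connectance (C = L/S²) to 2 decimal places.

C = 0.15

The web has S = 12 species and L = 21 feeding links.
C = L / S² = 21 / 144 = 0.1458 ≈ 0.15.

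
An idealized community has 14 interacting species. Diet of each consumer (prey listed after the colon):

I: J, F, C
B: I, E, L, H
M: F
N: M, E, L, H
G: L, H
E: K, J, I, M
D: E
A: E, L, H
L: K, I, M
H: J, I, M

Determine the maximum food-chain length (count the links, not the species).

One longest chain: J → I → H → N.
It has 4 species and 3 links.

3 links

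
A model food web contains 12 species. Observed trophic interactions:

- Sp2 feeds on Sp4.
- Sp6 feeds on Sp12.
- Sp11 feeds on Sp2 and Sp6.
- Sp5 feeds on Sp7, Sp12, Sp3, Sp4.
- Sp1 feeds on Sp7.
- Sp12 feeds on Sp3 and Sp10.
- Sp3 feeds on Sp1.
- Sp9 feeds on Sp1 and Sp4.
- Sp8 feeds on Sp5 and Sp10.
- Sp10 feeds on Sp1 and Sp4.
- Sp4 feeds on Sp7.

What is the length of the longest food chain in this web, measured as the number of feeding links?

5 links

One longest chain: Sp7 → Sp1 → Sp3 → Sp12 → Sp6 → Sp11.
It has 6 species and 5 links.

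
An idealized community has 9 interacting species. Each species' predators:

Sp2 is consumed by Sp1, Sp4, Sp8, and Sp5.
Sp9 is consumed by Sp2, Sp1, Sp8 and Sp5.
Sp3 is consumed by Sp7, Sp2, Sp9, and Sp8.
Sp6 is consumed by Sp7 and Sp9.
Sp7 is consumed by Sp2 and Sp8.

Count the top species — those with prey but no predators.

Top species (has prey, but nothing eats it): Sp1, Sp4, Sp8, Sp5.
Count: 4.

4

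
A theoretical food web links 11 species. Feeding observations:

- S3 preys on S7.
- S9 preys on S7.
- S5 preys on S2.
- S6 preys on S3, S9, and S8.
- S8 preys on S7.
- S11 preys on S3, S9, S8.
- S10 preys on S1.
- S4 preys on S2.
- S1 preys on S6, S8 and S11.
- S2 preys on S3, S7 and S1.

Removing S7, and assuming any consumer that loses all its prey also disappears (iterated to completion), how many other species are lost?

Remove S7.
Round 1: S8 (all prey gone), S9 (all prey gone), S3 (all prey gone) → extinct.
Round 2: S11 (all prey gone), S6 (all prey gone) → extinct.
Round 3: S1 (all prey gone) → extinct.
Round 4: S10 (all prey gone), S2 (all prey gone) → extinct.
Round 5: S5 (all prey gone), S4 (all prey gone) → extinct.
No further losses. Total secondary extinctions: 10.

10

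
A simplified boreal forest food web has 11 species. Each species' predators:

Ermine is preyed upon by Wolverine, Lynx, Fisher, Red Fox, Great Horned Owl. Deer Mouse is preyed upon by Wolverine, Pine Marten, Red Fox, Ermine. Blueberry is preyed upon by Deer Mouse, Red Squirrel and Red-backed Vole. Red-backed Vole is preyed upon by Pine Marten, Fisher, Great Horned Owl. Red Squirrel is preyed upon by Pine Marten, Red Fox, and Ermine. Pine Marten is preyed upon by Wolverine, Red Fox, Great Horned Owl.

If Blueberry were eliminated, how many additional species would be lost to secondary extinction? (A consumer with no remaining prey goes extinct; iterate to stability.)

Remove Blueberry.
Round 1: Deer Mouse (all prey gone), Red Squirrel (all prey gone), Red-backed Vole (all prey gone) → extinct.
Round 2: Ermine (all prey gone), Pine Marten (all prey gone) → extinct.
Round 3: Fisher (all prey gone), Red Fox (all prey gone), Great Horned Owl (all prey gone), Wolverine (all prey gone), Lynx (all prey gone) → extinct.
No further losses. Total secondary extinctions: 10.

10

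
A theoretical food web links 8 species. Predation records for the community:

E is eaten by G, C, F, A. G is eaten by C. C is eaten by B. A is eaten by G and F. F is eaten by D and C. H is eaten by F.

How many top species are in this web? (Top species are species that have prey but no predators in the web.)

Top species (has prey, but nothing eats it): D, B.
Count: 2.

2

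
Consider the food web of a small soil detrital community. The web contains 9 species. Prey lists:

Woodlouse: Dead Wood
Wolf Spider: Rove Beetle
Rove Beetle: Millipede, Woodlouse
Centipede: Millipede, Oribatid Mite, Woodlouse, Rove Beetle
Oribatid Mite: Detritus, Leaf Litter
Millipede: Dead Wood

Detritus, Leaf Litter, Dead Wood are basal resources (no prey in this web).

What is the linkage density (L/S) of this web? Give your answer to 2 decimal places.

L/S = 1.22

There are L = 11 links among S = 9 species.
L/S = 11/9 = 1.2222 ≈ 1.22.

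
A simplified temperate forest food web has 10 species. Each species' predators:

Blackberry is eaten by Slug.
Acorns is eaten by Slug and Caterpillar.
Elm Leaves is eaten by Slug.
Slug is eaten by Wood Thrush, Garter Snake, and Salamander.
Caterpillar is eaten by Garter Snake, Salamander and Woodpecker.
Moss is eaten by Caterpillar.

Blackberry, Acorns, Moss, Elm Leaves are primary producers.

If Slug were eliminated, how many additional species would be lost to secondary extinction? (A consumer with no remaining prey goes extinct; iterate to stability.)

1

Remove Slug.
Round 1: Wood Thrush (all prey gone) → extinct.
No further losses. Total secondary extinctions: 1.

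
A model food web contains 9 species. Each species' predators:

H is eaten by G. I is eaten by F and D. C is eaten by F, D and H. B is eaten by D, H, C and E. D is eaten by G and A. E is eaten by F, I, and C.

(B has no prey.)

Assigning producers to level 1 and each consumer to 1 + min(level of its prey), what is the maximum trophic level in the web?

Producers (level 1): B.
Following each consumer down to its lowest-level prey: B → E → F (levels 1 through 3).
All prey of F (E 2, C 2, I 3) are at level 2 or above, so F is at level 1 + 2 = 3.
Every consumer has at least one prey at level 2 or below, so none exceeds level 3.

3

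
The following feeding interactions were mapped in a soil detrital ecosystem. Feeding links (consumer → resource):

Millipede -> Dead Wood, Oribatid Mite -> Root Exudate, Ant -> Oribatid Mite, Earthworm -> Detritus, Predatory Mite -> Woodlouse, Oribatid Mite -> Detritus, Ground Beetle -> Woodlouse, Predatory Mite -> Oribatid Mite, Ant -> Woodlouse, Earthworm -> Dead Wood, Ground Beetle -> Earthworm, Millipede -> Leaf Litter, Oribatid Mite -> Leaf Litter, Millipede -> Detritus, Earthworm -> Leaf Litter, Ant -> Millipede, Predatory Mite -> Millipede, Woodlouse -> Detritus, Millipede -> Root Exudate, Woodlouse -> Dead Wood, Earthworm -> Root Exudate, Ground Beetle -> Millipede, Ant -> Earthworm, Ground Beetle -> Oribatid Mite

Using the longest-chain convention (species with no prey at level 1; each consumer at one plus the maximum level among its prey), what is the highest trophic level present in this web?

3

Basal resources (level 1): Detritus, Leaf Litter, Root Exudate, Dead Wood.
Detritus → Woodlouse → Predatory Mite gives Predatory Mite level 3.
No species has a prey at level 3, so no species reaches level 4.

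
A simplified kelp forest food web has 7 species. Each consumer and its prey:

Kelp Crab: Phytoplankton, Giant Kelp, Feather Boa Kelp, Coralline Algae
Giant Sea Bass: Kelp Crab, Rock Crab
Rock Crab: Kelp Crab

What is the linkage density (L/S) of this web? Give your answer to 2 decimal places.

There are L = 7 links among S = 7 species.
L/S = 7/7 = 1.0000 ≈ 1.00.

L/S = 1.00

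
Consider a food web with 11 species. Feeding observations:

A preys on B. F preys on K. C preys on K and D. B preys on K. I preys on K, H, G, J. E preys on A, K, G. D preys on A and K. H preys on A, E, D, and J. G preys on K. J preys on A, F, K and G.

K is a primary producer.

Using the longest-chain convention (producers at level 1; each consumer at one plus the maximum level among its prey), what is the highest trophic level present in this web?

6

Producers (level 1): K.
K → B → A → D → H → I gives I level 6.
No species has a prey at level 6, so no species reaches level 7.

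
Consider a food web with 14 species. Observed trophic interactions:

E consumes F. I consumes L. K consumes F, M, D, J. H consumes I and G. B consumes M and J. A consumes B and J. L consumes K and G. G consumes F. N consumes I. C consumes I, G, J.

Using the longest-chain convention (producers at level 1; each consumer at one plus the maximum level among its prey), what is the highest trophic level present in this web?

5

Producers (level 1): J, F, M, D.
J → K → L → I → H gives H level 5.
No species has a prey at level 5, so no species reaches level 6.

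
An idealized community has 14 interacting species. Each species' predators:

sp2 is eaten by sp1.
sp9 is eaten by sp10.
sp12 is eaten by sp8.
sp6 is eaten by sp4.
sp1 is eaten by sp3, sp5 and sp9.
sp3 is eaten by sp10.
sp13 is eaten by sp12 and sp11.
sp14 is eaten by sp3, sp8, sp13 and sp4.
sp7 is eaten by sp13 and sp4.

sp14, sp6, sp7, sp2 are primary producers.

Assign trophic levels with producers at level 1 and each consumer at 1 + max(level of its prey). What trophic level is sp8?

sp14 is a producer → level 1.
sp13 eats sp14 (level 1); other prey at levels: sp7 1 → level 2.
sp12 eats sp13 → level 3.
sp8 eats sp12 (level 3); other prey at levels: sp14 1 → level 4.

Trophic level 4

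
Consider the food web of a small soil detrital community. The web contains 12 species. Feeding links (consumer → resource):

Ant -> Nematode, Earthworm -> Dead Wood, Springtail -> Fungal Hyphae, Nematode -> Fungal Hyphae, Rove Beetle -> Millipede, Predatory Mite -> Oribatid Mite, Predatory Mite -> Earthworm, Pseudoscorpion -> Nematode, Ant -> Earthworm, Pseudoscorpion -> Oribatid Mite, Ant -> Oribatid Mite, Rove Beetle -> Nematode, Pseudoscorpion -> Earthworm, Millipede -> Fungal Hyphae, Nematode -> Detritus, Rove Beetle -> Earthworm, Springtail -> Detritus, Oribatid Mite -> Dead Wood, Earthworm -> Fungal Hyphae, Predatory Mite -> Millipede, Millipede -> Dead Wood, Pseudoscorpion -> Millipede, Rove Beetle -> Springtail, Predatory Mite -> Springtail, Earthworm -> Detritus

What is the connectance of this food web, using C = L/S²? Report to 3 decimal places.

The web has S = 12 species and L = 25 feeding links.
C = L / S² = 25 / 144 = 0.1736 ≈ 0.174.

C = 0.174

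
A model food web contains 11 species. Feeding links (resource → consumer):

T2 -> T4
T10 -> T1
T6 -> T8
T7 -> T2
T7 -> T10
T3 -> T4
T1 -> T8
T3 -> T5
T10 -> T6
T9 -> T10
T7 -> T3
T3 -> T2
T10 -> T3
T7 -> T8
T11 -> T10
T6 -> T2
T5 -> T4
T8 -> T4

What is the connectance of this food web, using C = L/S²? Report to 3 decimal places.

C = 0.149

The web has S = 11 species and L = 18 feeding links.
C = L / S² = 18 / 121 = 0.1488 ≈ 0.149.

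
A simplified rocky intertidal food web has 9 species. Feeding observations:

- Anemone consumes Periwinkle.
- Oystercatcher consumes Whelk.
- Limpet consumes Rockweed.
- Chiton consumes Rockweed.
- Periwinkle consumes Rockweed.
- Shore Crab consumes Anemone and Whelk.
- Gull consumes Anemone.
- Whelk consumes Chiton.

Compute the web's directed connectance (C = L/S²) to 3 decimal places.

The web has S = 9 species and L = 9 feeding links.
C = L / S² = 9 / 81 = 0.1111 ≈ 0.111.

C = 0.111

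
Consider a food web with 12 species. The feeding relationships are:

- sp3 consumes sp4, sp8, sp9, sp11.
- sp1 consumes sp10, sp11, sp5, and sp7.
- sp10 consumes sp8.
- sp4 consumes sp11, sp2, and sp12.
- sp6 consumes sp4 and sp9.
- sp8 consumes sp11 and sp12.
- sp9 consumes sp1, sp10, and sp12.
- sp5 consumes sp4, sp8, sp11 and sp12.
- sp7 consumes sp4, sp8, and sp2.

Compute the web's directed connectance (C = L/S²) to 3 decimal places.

The web has S = 12 species and L = 26 feeding links.
C = L / S² = 26 / 144 = 0.1806 ≈ 0.181.

C = 0.181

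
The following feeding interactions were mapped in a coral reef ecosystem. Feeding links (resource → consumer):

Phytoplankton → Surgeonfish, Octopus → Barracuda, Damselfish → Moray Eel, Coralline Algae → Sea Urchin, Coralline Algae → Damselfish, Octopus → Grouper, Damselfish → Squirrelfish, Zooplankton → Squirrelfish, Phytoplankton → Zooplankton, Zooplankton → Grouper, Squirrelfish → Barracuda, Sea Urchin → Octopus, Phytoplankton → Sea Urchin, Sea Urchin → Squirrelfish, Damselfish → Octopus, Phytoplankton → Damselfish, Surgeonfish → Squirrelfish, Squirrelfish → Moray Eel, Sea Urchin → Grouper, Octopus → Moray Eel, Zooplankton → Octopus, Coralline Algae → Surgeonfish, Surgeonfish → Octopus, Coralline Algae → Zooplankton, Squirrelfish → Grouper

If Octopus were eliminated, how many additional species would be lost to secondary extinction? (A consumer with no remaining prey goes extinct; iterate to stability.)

Remove Octopus.
Every predator of it retains at least one other prey: Grouper still has Sea Urchin, Zooplankton, Squirrelfish; Barracuda still has Squirrelfish; Moray Eel still has Damselfish, Squirrelfish.
No consumer loses all prey, so no secondary extinctions occur.

0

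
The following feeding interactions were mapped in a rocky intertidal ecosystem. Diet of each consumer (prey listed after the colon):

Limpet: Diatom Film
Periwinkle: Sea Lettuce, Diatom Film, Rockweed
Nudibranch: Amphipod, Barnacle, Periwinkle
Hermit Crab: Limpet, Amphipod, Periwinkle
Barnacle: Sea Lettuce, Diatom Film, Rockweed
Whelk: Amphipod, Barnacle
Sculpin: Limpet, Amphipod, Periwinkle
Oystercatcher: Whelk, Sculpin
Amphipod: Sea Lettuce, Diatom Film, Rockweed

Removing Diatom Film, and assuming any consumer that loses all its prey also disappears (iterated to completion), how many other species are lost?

Remove Diatom Film.
Round 1: Limpet (all prey gone) → extinct.
No further losses. Total secondary extinctions: 1.

1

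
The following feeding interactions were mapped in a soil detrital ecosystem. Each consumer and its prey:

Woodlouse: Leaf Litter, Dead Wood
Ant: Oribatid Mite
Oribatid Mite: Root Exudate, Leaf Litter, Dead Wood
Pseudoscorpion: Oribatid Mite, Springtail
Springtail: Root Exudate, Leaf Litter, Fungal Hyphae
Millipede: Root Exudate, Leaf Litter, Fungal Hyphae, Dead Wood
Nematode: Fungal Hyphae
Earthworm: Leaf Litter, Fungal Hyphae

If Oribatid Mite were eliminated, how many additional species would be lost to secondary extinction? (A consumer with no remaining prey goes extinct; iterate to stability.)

1

Remove Oribatid Mite.
Round 1: Ant (all prey gone) → extinct.
No further losses. Total secondary extinctions: 1.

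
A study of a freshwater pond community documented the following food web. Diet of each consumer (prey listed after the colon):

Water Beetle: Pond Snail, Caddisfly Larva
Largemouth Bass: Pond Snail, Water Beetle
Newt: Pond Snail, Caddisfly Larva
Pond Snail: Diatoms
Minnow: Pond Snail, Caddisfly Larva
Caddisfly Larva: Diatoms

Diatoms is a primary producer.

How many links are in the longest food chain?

3 links

One longest chain: Diatoms → Pond Snail → Water Beetle → Largemouth Bass.
It has 4 species and 3 links.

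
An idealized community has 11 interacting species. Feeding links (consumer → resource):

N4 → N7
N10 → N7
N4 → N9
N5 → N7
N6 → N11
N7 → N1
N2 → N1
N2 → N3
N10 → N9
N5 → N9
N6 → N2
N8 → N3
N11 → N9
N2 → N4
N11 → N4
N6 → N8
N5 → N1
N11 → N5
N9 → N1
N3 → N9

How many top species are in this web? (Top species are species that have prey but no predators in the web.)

2

Top species (has prey, but nothing eats it): N10, N6.
Count: 2.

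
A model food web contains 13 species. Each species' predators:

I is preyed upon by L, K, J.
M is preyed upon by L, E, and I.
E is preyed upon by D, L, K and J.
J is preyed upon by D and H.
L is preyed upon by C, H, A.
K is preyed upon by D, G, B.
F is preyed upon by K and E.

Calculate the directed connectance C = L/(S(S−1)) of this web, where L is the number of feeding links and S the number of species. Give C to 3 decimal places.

The web has S = 13 species and L = 20 feeding links.
C = L / (S(S−1)) = 20 / 156 = 0.1282 ≈ 0.128.

C = 0.128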